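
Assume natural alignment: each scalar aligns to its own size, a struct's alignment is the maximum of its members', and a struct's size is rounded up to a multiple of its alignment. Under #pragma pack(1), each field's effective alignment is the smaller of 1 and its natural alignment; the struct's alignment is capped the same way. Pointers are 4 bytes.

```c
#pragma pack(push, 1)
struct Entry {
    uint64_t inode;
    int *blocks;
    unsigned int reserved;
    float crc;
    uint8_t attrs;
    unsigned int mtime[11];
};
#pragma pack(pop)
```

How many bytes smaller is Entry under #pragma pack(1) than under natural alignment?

natural layout:
  0..8  inode  (8B, 8-aligned)
  8..12  blocks  (4B, 4-aligned)
  12..16  reserved  (4B, 4-aligned)
  16..20  crc  (4B, 4-aligned)
  20..21  attrs  (1B, 1-aligned)
  21..24  -- padding (3B)
  24..68  mtime  (44B, 4-aligned)
  68..72  -- tail padding (4B)
  sizeof = 72, alignof = 8
packed(1) layout:
  0..8  inode  (8B, 1-aligned)
  8..12  blocks  (4B, 1-aligned)
  12..16  reserved  (4B, 1-aligned)
  16..20  crc  (4B, 1-aligned)
  20..21  attrs  (1B, 1-aligned)
  21..65  mtime  (44B, 1-aligned)
  sizeof = 65, alignof = 1
72 − 65 = 7

7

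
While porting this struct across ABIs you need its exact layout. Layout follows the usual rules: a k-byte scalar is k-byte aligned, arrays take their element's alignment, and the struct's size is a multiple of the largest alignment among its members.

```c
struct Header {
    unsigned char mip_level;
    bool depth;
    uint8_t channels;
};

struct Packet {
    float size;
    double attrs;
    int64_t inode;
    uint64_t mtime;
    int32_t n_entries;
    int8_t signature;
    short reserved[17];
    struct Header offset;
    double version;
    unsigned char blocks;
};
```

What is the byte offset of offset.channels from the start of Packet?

Header: @0: mip_level [1B, align 1] → 1; @1: depth [1B, align 1] → 2; @2: channels [1B, align 1] → 3; size 3, align 1
@0: size [4B, align 4] → 4
+4 pad (align 8)
@8: attrs [8B, align 8] → 16
@16: inode [8B, align 8] → 24
@24: mtime [8B, align 8] → 32
@32: n_entries [4B, align 4] → 36
@36: signature [1B, align 1] → 37
+1 pad (align 2)
@38: reserved [34B, align 2] → 72
@72: offset [3B, align 1] → 75
within Header: channels at 2
72 + 2 = 74

74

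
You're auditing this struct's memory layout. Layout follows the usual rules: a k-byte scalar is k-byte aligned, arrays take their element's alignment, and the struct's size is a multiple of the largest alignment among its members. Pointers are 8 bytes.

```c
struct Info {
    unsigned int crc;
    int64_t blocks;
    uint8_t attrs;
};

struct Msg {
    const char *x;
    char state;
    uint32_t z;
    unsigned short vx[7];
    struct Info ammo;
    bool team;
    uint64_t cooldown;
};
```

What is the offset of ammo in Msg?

32

Info: @0: crc [4B, align 4] → 4; +4 pad (align 8); @8: blocks [8B, align 8] → 16; @16: attrs [1B, align 1] → 17; +7 tail pad (align 8); size 24, align 8
@0: x [8B, align 8] → 8
@8: state [1B, align 1] → 9
+3 pad (align 4)
@12: z [4B, align 4] → 16
@16: vx [14B, align 2] → 30
+2 pad (align 8)
@32: ammo [24B, align 8] → 56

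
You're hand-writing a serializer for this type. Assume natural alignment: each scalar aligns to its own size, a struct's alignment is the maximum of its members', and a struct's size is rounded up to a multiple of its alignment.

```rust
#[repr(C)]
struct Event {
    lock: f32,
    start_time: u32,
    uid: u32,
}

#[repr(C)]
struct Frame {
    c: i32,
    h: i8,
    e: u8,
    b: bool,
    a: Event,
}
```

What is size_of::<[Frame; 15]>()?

300

Event: @0: lock [4B, align 4] → 4; @4: start_time [4B, align 4] → 8; @8: uid [4B, align 4] → 12; size 12, align 4
@0: c [4B, align 4] → 4
@4: h [1B, align 1] → 5
@5: e [1B, align 1] → 6
@6: b [1B, align 1] → 7
+1 pad (align 4)
@8: a [12B, align 4] → 20
size 20, align 4
array of 15: 15 × 20 = 300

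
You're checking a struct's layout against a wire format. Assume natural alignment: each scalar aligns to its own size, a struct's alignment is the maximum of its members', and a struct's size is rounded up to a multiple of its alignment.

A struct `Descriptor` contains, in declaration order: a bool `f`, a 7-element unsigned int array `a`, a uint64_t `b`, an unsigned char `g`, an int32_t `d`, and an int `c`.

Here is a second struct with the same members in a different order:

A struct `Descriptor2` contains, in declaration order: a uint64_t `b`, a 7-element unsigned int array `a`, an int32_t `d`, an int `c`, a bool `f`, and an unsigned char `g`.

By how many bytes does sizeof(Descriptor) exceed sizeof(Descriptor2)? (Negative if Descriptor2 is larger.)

8

0..1  f  (1B, 1-aligned)
1..4  -- padding (3B)
4..32  a  (28B, 4-aligned)
32..40  b  (8B, 8-aligned)
40..41  g  (1B, 1-aligned)
41..44  -- padding (3B)
44..48  d  (4B, 4-aligned)
48..52  c  (4B, 4-aligned)
52..56  -- tail padding (4B)
sizeof = 56, alignof = 8
— Descriptor2 —
0..8  b  (8B, 8-aligned)
8..36  a  (28B, 4-aligned)
36..40  d  (4B, 4-aligned)
40..44  c  (4B, 4-aligned)
44..45  f  (1B, 1-aligned)
45..46  g  (1B, 1-aligned)
46..48  -- tail padding (2B)
sizeof = 48, alignof = 8
56 − 48 = 8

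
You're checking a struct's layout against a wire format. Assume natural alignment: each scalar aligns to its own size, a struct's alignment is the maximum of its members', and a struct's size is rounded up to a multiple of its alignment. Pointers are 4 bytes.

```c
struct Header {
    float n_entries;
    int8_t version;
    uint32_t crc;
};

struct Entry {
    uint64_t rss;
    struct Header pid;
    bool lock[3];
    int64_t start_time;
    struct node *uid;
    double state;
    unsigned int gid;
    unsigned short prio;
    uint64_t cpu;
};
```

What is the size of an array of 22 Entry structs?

Header: @0: n_entries [4B, align 4] → 4; @4: version [1B, align 1] → 5; +3 pad (align 4); @8: crc [4B, align 4] → 12; size 12, align 4
@0: rss [8B, align 8] → 8
@8: pid [12B, align 4] → 20
@20: lock [3B, align 1] → 23
+1 pad (align 8)
@24: start_time [8B, align 8] → 32
@32: uid [4B, align 4] → 36
+4 pad (align 8)
@40: state [8B, align 8] → 48
@48: gid [4B, align 4] → 52
@52: prio [2B, align 2] → 54
+2 pad (align 8)
@56: cpu [8B, align 8] → 64
size 64, align 8
array of 22: 22 × 64 = 1408

1408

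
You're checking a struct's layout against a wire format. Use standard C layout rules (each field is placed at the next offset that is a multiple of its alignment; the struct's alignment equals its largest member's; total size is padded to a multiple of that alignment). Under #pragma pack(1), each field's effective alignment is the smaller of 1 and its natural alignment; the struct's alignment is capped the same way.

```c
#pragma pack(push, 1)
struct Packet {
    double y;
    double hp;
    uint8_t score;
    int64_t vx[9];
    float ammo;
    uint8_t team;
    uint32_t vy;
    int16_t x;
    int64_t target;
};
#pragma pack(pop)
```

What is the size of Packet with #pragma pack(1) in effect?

108

@0: y [8B, align 1] → 8
@8: hp [8B, align 1] → 16
@16: score [1B, align 1] → 17
@17: vx [72B, align 1] → 89
@89: ammo [4B, align 1] → 93
@93: team [1B, align 1] → 94
@94: vy [4B, align 1] → 98
@98: x [2B, align 1] → 100
@100: target [8B, align 1] → 108
size 108, align 1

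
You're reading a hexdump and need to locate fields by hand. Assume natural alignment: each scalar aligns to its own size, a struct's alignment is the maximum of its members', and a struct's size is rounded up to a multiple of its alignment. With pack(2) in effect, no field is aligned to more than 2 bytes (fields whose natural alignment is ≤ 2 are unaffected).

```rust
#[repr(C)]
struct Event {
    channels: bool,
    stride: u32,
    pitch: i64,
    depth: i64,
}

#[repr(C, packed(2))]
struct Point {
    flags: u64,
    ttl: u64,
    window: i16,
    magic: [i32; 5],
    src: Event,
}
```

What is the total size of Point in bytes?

62 bytes

Event: 0..1  channels  (1B, 1-aligned); 1..4  -- padding (3B); 4..8  stride  (4B, 4-aligned); 8..16  pitch  (8B, 8-aligned); 16..24  depth  (8B, 8-aligned); sizeof = 24, alignof = 8
0..8  flags  (8B, 2-aligned)
8..16  ttl  (8B, 2-aligned)
16..18  window  (2B, 2-aligned)
18..38  magic  (20B, 2-aligned)
38..62  src  (24B, 2-aligned)
sizeof = 62, alignof = 2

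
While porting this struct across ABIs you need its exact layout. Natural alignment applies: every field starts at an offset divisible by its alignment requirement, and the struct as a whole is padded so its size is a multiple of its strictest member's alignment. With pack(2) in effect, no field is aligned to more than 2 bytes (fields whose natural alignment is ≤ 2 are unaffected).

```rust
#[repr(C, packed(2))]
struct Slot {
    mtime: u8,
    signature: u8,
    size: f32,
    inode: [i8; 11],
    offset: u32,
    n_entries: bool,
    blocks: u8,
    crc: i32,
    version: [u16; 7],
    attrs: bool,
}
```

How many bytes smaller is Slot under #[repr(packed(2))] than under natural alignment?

4

natural layout:
  0..1  mtime  (1B, 1-aligned)
  1..2  signature  (1B, 1-aligned)
  2..4  -- padding (2B)
  4..8  size  (4B, 4-aligned)
  8..19  inode  (11B, 1-aligned)
  19..20  -- padding (1B)
  20..24  offset  (4B, 4-aligned)
  24..25  n_entries  (1B, 1-aligned)
  25..26  blocks  (1B, 1-aligned)
  26..28  -- padding (2B)
  28..32  crc  (4B, 4-aligned)
  32..46  version  (14B, 2-aligned)
  46..47  attrs  (1B, 1-aligned)
  47..48  -- tail padding (1B)
  sizeof = 48, alignof = 4
packed(2) layout:
  0..1  mtime  (1B, 1-aligned)
  1..2  signature  (1B, 1-aligned)
  2..6  size  (4B, 2-aligned)
  6..17  inode  (11B, 1-aligned)
  17..18  -- padding (1B)
  18..22  offset  (4B, 2-aligned)
  22..23  n_entries  (1B, 1-aligned)
  23..24  blocks  (1B, 1-aligned)
  24..28  crc  (4B, 2-aligned)
  28..42  version  (14B, 2-aligned)
  42..43  attrs  (1B, 1-aligned)
  43..44  -- tail padding (1B)
  sizeof = 44, alignof = 2
48 − 44 = 4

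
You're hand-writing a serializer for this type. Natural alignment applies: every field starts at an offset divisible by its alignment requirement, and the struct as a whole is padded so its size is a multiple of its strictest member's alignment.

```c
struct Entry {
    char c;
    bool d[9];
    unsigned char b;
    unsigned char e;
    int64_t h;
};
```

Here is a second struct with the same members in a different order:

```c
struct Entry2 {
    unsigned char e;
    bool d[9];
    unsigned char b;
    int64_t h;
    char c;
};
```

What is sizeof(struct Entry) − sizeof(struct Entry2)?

@0: c [1B, align 1] → 1
@1: d [9B, align 1] → 10
@10: b [1B, align 1] → 11
@11: e [1B, align 1] → 12
+4 pad (align 8)
@16: h [8B, align 8] → 24
size 24, align 8
— Entry2 —
@0: e [1B, align 1] → 1
@1: d [9B, align 1] → 10
@10: b [1B, align 1] → 11
+5 pad (align 8)
@16: h [8B, align 8] → 24
@24: c [1B, align 1] → 25
+7 tail pad (align 8)
size 32, align 8
24 − 32 = -8

-8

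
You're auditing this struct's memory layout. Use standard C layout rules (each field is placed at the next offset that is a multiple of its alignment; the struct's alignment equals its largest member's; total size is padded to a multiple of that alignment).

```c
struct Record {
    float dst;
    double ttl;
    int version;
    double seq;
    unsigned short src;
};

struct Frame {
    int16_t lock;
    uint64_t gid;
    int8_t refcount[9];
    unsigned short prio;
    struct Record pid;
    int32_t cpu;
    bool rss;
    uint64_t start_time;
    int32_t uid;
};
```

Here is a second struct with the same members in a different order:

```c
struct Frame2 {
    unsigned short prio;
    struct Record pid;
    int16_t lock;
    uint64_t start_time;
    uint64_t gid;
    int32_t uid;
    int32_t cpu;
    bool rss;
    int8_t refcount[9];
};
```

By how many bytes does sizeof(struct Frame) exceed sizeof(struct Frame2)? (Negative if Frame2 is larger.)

0

Record: 0..4  dst  (4B, 4-aligned); 4..8  -- padding (4B); 8..16  ttl  (8B, 8-aligned); 16..20  version  (4B, 4-aligned); 20..24  -- padding (4B); 24..32  seq  (8B, 8-aligned); 32..34  src  (2B, 2-aligned); 34..40  -- tail padding (6B); sizeof = 40, alignof = 8
0..2  lock  (2B, 2-aligned)
2..8  -- padding (6B)
8..16  gid  (8B, 8-aligned)
16..25  refcount  (9B, 1-aligned)
25..26  -- padding (1B)
26..28  prio  (2B, 2-aligned)
28..32  -- padding (4B)
32..72  pid  (40B, 8-aligned)
72..76  cpu  (4B, 4-aligned)
76..77  rss  (1B, 1-aligned)
77..80  -- padding (3B)
80..88  start_time  (8B, 8-aligned)
88..92  uid  (4B, 4-aligned)
92..96  -- tail padding (4B)
sizeof = 96, alignof = 8
— Frame2 —
0..2  prio  (2B, 2-aligned)
2..8  -- padding (6B)
8..48  pid  (40B, 8-aligned)
48..50  lock  (2B, 2-aligned)
50..56  -- padding (6B)
56..64  start_time  (8B, 8-aligned)
64..72  gid  (8B, 8-aligned)
72..76  uid  (4B, 4-aligned)
76..80  cpu  (4B, 4-aligned)
80..81  rss  (1B, 1-aligned)
81..90  refcount  (9B, 1-aligned)
90..96  -- tail padding (6B)
sizeof = 96, alignof = 8
96 − 96 = 0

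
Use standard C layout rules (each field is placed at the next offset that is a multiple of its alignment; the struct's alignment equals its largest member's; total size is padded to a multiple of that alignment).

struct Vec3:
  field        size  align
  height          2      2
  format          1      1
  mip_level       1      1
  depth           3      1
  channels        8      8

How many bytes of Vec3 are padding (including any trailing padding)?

1

height at 0 (size 2, align 2) → ends 2
format at 2 (size 1, align 1) → ends 3
mip_level at 3 (size 1, align 1) → ends 4
depth at 4 (size 3, align 1) → ends 7
pad 1 to align 8 for channels
channels at 8 (size 8, align 8) → ends 16
total 16 bytes, alignment 8
data bytes 15, size 16 → padding 1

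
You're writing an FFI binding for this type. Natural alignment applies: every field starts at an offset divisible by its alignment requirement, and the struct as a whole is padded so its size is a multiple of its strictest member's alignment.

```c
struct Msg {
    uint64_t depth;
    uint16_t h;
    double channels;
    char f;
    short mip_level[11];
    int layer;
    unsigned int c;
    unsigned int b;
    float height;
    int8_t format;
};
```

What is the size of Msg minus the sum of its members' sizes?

14

0..8  depth  (8B, 8-aligned)
8..10  h  (2B, 2-aligned)
10..16  -- padding (6B)
16..24  channels  (8B, 8-aligned)
24..25  f  (1B, 1-aligned)
25..26  -- padding (1B)
26..48  mip_level  (22B, 2-aligned)
48..52  layer  (4B, 4-aligned)
52..56  c  (4B, 4-aligned)
56..60  b  (4B, 4-aligned)
60..64  height  (4B, 4-aligned)
64..65  format  (1B, 1-aligned)
65..72  -- tail padding (7B)
sizeof = 72, alignof = 8
data bytes 58, size 72 → padding 14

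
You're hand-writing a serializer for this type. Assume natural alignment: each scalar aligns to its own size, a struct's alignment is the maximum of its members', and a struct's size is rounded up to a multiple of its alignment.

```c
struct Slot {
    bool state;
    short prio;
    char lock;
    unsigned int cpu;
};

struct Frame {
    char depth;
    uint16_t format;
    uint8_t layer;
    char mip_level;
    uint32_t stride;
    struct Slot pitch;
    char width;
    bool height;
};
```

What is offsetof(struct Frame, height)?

25

Slot: 0..1  state  (1B, 1-aligned); 1..2  -- padding (1B); 2..4  prio  (2B, 2-aligned); 4..5  lock  (1B, 1-aligned); 5..8  -- padding (3B); 8..12  cpu  (4B, 4-aligned); sizeof = 12, alignof = 4
0..1  depth  (1B, 1-aligned)
1..2  -- padding (1B)
2..4  format  (2B, 2-aligned)
4..5  layer  (1B, 1-aligned)
5..6  mip_level  (1B, 1-aligned)
6..8  -- padding (2B)
8..12  stride  (4B, 4-aligned)
12..24  pitch  (12B, 4-aligned)
24..25  width  (1B, 1-aligned)
25..26  height  (1B, 1-aligned)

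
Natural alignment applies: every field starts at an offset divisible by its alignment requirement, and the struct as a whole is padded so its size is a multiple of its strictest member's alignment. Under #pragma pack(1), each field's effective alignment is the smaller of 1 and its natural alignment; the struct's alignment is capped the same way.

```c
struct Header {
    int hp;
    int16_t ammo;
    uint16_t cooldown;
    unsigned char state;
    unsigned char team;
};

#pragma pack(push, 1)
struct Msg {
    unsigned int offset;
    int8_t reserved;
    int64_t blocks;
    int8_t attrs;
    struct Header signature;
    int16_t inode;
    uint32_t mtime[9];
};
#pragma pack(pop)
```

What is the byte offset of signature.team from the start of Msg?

Header: hp at 0 (size 4, align 4) → ends 4; ammo at 4 (size 2, align 2) → ends 6; cooldown at 6 (size 2, align 2) → ends 8; state at 8 (size 1, align 1) → ends 9; team at 9 (size 1, align 1) → ends 10; tail pad 2 to reach multiple of 4; total 12 bytes, alignment 4
offset at 0 (size 4, align 1) → ends 4
reserved at 4 (size 1, align 1) → ends 5
blocks at 5 (size 8, align 1) → ends 13
attrs at 13 (size 1, align 1) → ends 14
signature at 14 (size 12, align 1) → ends 26
within Header: team at 9
14 + 9 = 23

23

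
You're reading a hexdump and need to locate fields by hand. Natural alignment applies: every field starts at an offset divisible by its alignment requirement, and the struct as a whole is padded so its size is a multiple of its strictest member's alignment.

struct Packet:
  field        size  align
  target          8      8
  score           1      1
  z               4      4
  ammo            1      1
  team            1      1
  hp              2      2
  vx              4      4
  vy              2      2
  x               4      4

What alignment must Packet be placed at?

8

member alignments: target=8, score=1, z=4, ammo=1, team=1, hp=2, vx=4, vy=2, x=4
max = 8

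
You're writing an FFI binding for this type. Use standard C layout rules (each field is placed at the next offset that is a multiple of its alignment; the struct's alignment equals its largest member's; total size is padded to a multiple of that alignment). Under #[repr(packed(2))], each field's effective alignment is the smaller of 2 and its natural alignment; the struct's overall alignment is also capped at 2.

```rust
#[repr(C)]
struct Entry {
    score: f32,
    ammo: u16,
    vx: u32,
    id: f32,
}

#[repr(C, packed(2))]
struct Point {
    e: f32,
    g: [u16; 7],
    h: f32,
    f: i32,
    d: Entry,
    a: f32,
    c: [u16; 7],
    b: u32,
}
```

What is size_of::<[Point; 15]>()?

960

Entry: 0..4  score  (4B, 4-aligned); 4..6  ammo  (2B, 2-aligned); 6..8  -- padding (2B); 8..12  vx  (4B, 4-aligned); 12..16  id  (4B, 4-aligned); sizeof = 16, alignof = 4
0..4  e  (4B, 2-aligned)
4..18  g  (14B, 2-aligned)
18..22  h  (4B, 2-aligned)
22..26  f  (4B, 2-aligned)
26..42  d  (16B, 2-aligned)
42..46  a  (4B, 2-aligned)
46..60  c  (14B, 2-aligned)
60..64  b  (4B, 2-aligned)
sizeof = 64, alignof = 2
array of 15: 15 × 64 = 960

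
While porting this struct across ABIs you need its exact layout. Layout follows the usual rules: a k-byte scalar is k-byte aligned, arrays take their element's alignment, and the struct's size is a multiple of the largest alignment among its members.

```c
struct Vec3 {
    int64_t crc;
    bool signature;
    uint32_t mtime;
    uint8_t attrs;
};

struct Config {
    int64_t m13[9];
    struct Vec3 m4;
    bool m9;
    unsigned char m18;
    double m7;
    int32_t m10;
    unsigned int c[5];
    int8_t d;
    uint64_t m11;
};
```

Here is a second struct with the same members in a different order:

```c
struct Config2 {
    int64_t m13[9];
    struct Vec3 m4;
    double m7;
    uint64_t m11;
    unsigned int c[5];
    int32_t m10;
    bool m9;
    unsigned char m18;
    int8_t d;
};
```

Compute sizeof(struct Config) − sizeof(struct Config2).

Vec3: @0: crc [8B, align 8] → 8; @8: signature [1B, align 1] → 9; +3 pad (align 4); @12: mtime [4B, align 4] → 16; @16: attrs [1B, align 1] → 17; +7 tail pad (align 8); size 24, align 8
@0: m13 [72B, align 8] → 72
@72: m4 [24B, align 8] → 96
@96: m9 [1B, align 1] → 97
@97: m18 [1B, align 1] → 98
+6 pad (align 8)
@104: m7 [8B, align 8] → 112
@112: m10 [4B, align 4] → 116
@116: c [20B, align 4] → 136
@136: d [1B, align 1] → 137
+7 pad (align 8)
@144: m11 [8B, align 8] → 152
size 152, align 8
— Config2 —
@0: m13 [72B, align 8] → 72
@72: m4 [24B, align 8] → 96
@96: m7 [8B, align 8] → 104
@104: m11 [8B, align 8] → 112
@112: c [20B, align 4] → 132
@132: m10 [4B, align 4] → 136
@136: m9 [1B, align 1] → 137
@137: m18 [1B, align 1] → 138
@138: d [1B, align 1] → 139
+5 tail pad (align 8)
size 144, align 8
152 − 144 = 8

8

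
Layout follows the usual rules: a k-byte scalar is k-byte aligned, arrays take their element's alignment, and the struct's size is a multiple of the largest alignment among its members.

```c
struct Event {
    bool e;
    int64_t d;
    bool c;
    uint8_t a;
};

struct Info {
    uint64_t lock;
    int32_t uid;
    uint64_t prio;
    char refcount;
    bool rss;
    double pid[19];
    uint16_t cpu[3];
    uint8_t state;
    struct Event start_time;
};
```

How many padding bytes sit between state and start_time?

1

Event: @0: e [1B, align 1] → 1; +7 pad (align 8); @8: d [8B, align 8] → 16; @16: c [1B, align 1] → 17; @17: a [1B, align 1] → 18; +6 tail pad (align 8); size 24, align 8
@0: lock [8B, align 8] → 8
@8: uid [4B, align 4] → 12
+4 pad (align 8)
@16: prio [8B, align 8] → 24
@24: refcount [1B, align 1] → 25
@25: rss [1B, align 1] → 26
+6 pad (align 8)
@32: pid [152B, align 8] → 184
@184: cpu [6B, align 2] → 190
@190: state [1B, align 1] → 191
+1 pad (align 8)
@192: start_time [24B, align 8] → 216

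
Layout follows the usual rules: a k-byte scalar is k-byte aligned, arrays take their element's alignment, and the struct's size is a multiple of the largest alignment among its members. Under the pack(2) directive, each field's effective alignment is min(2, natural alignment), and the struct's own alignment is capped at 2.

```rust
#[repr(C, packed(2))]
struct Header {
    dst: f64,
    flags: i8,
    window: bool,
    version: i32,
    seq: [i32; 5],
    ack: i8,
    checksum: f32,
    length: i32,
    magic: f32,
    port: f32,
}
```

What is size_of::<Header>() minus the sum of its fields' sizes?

1

dst at 0 (size 8, align 2) → ends 8
flags at 8 (size 1, align 1) → ends 9
window at 9 (size 1, align 1) → ends 10
version at 10 (size 4, align 2) → ends 14
seq at 14 (size 20, align 2) → ends 34
ack at 34 (size 1, align 1) → ends 35
pad 1 to align 2 for checksum
checksum at 36 (size 4, align 2) → ends 40
length at 40 (size 4, align 2) → ends 44
magic at 44 (size 4, align 2) → ends 48
port at 48 (size 4, align 2) → ends 52
total 52 bytes, alignment 2
data bytes 51, size 52 → padding 1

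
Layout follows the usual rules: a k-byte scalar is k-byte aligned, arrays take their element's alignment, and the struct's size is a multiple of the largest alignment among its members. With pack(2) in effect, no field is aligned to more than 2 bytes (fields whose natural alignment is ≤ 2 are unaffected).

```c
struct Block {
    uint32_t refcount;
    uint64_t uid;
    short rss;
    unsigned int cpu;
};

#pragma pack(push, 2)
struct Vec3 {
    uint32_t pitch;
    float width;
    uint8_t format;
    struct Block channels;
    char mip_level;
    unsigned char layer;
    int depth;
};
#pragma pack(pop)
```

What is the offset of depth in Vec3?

36

Block: @0: refcount [4B, align 4] → 4; +4 pad (align 8); @8: uid [8B, align 8] → 16; @16: rss [2B, align 2] → 18; +2 pad (align 4); @20: cpu [4B, align 4] → 24; size 24, align 8
@0: pitch [4B, align 2] → 4
@4: width [4B, align 2] → 8
@8: format [1B, align 1] → 9
+1 pad (align 2)
@10: channels [24B, align 2] → 34
@34: mip_level [1B, align 1] → 35
@35: layer [1B, align 1] → 36
@36: depth [4B, align 2] → 40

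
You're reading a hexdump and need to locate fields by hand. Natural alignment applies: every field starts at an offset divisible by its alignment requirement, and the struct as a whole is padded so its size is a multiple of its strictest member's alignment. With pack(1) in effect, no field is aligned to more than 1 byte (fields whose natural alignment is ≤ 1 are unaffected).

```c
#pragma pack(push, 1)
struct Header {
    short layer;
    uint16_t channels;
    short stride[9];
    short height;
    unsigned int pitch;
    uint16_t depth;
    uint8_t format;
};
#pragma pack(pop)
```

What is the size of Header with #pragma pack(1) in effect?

@0: layer [2B, align 1] → 2
@2: channels [2B, align 1] → 4
@4: stride [18B, align 1] → 22
@22: height [2B, align 1] → 24
@24: pitch [4B, align 1] → 28
@28: depth [2B, align 1] → 30
@30: format [1B, align 1] → 31
size 31, align 1

31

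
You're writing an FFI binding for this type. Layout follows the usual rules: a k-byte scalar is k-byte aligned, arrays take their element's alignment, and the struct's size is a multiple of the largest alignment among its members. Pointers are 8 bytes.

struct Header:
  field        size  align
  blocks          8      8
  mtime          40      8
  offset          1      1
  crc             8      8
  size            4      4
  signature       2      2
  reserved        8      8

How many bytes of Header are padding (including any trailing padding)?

0..8  blocks  (8B, 8-aligned)
8..48  mtime  (40B, 8-aligned)
48..49  offset  (1B, 1-aligned)
49..56  -- padding (7B)
56..64  crc  (8B, 8-aligned)
64..68  size  (4B, 4-aligned)
68..70  signature  (2B, 2-aligned)
70..72  -- padding (2B)
72..80  reserved  (8B, 8-aligned)
sizeof = 80, alignof = 8
data bytes 71, size 80 → padding 9

9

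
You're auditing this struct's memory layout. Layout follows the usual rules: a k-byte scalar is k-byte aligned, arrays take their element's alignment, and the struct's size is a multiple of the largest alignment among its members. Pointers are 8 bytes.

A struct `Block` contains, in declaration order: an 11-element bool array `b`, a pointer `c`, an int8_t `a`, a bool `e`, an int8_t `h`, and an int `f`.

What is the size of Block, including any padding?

32

@0: b [11B, align 1] → 11
+5 pad (align 8)
@16: c [8B, align 8] → 24
@24: a [1B, align 1] → 25
@25: e [1B, align 1] → 26
@26: h [1B, align 1] → 27
+1 pad (align 4)
@28: f [4B, align 4] → 32
size 32, align 8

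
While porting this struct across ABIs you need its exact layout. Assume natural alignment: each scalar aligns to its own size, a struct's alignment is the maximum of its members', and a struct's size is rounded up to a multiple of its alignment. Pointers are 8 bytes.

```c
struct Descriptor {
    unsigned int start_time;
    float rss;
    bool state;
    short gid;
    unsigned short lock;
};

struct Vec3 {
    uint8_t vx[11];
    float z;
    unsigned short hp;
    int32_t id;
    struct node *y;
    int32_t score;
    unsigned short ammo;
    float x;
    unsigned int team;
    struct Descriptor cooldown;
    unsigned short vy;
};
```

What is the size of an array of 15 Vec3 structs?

1080

Descriptor: @0: start_time [4B, align 4] → 4; @4: rss [4B, align 4] → 8; @8: state [1B, align 1] → 9; +1 pad (align 2); @10: gid [2B, align 2] → 12; @12: lock [2B, align 2] → 14; +2 tail pad (align 4); size 16, align 4
@0: vx [11B, align 1] → 11
+1 pad (align 4)
@12: z [4B, align 4] → 16
@16: hp [2B, align 2] → 18
+2 pad (align 4)
@20: id [4B, align 4] → 24
@24: y [8B, align 8] → 32
@32: score [4B, align 4] → 36
@36: ammo [2B, align 2] → 38
+2 pad (align 4)
@40: x [4B, align 4] → 44
@44: team [4B, align 4] → 48
@48: cooldown [16B, align 4] → 64
@64: vy [2B, align 2] → 66
+6 tail pad (align 8)
size 72, align 8
array of 15: 15 × 72 = 1080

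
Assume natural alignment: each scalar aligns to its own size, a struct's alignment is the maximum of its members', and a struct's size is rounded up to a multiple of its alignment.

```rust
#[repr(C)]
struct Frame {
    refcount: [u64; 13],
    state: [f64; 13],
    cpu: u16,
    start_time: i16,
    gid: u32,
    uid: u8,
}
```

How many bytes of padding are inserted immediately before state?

0

@0: refcount [104B, align 8] → 104
@104: state [104B, align 8] → 208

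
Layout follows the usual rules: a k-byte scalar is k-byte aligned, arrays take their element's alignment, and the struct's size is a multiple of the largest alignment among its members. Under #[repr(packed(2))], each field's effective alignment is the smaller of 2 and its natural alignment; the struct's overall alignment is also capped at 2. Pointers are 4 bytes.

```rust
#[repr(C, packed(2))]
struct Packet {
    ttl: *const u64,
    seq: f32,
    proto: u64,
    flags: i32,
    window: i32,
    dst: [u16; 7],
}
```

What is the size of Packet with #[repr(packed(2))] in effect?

0..4  ttl  (4B, 2-aligned)
4..8  seq  (4B, 2-aligned)
8..16  proto  (8B, 2-aligned)
16..20  flags  (4B, 2-aligned)
20..24  window  (4B, 2-aligned)
24..38  dst  (14B, 2-aligned)
sizeof = 38, alignof = 2

38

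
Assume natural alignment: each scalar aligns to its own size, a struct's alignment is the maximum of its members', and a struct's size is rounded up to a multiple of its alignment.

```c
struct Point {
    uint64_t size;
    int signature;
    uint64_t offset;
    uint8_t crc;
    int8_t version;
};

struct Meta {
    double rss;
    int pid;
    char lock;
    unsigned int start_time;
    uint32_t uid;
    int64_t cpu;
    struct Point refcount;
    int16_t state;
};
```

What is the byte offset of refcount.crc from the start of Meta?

Point: 0..8  size  (8B, 8-aligned); 8..12  signature  (4B, 4-aligned); 12..16  -- padding (4B); 16..24  offset  (8B, 8-aligned); 24..25  crc  (1B, 1-aligned); 25..26  version  (1B, 1-aligned); 26..32  -- tail padding (6B); sizeof = 32, alignof = 8
0..8  rss  (8B, 8-aligned)
8..12  pid  (4B, 4-aligned)
12..13  lock  (1B, 1-aligned)
13..16  -- padding (3B)
16..20  start_time  (4B, 4-aligned)
20..24  uid  (4B, 4-aligned)
24..32  cpu  (8B, 8-aligned)
32..64  refcount  (32B, 8-aligned)
within Point: crc at 24
32 + 24 = 56

56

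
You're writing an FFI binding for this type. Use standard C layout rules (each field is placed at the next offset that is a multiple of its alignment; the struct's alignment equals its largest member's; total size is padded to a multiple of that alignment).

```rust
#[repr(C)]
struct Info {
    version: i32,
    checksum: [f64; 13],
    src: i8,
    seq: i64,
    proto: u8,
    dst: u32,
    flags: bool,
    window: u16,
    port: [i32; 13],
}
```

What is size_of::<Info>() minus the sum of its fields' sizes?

15

version at 0 (size 4, align 4) → ends 4
pad 4 to align 8 for checksum
checksum at 8 (size 104, align 8) → ends 112
src at 112 (size 1, align 1) → ends 113
pad 7 to align 8 for seq
seq at 120 (size 8, align 8) → ends 128
proto at 128 (size 1, align 1) → ends 129
pad 3 to align 4 for dst
dst at 132 (size 4, align 4) → ends 136
flags at 136 (size 1, align 1) → ends 137
pad 1 to align 2 for window
window at 138 (size 2, align 2) → ends 140
port at 140 (size 52, align 4) → ends 192
total 192 bytes, alignment 8
data bytes 177, size 192 → padding 15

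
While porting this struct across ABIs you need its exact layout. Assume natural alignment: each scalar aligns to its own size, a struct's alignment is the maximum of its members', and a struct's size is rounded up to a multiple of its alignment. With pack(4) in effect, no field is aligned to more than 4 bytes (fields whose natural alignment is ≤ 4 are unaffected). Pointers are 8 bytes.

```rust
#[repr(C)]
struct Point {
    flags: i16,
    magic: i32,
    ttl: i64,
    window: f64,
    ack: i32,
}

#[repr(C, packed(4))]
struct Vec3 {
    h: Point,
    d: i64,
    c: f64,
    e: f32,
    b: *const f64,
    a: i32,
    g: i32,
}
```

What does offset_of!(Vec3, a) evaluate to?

60

Point: flags at 0 (size 2, align 2) → ends 2; pad 2 to align 4 for magic; magic at 4 (size 4, align 4) → ends 8; ttl at 8 (size 8, align 8) → ends 16; window at 16 (size 8, align 8) → ends 24; ack at 24 (size 4, align 4) → ends 28; tail pad 4 to reach multiple of 8; total 32 bytes, alignment 8
h at 0 (size 32, align 4) → ends 32
d at 32 (size 8, align 4) → ends 40
c at 40 (size 8, align 4) → ends 48
e at 48 (size 4, align 4) → ends 52
b at 52 (size 8, align 4) → ends 60
a at 60 (size 4, align 4) → ends 64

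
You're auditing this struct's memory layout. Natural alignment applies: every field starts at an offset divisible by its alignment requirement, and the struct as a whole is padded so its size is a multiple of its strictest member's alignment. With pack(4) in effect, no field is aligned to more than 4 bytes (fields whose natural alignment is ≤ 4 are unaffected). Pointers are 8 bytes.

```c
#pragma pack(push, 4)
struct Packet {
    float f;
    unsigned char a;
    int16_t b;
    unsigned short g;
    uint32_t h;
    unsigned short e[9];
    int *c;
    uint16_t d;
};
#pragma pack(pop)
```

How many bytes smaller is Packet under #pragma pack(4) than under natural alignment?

8

natural layout:
  @0: f [4B, align 4] → 4
  @4: a [1B, align 1] → 5
  +1 pad (align 2)
  @6: b [2B, align 2] → 8
  @8: g [2B, align 2] → 10
  +2 pad (align 4)
  @12: h [4B, align 4] → 16
  @16: e [18B, align 2] → 34
  +6 pad (align 8)
  @40: c [8B, align 8] → 48
  @48: d [2B, align 2] → 50
  +6 tail pad (align 8)
  size 56, align 8
packed(4) layout:
  @0: f [4B, align 4] → 4
  @4: a [1B, align 1] → 5
  +1 pad (align 2)
  @6: b [2B, align 2] → 8
  @8: g [2B, align 2] → 10
  +2 pad (align 4)
  @12: h [4B, align 4] → 16
  @16: e [18B, align 2] → 34
  +2 pad (align 4)
  @36: c [8B, align 4] → 44
  @44: d [2B, align 2] → 46
  +2 tail pad (align 4)
  size 48, align 4
56 − 48 = 8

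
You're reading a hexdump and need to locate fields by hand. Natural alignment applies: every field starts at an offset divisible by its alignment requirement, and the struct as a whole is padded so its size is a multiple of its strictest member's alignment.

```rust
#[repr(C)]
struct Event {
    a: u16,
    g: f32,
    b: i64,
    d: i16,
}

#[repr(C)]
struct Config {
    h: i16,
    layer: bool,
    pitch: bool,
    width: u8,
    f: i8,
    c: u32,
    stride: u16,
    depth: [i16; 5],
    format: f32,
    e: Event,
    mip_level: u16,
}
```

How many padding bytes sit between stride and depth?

0

Event: a at 0 (size 2, align 2) → ends 2; pad 2 to align 4 for g; g at 4 (size 4, align 4) → ends 8; b at 8 (size 8, align 8) → ends 16; d at 16 (size 2, align 2) → ends 18; tail pad 6 to reach multiple of 8; total 24 bytes, alignment 8
h at 0 (size 2, align 2) → ends 2
layer at 2 (size 1, align 1) → ends 3
pitch at 3 (size 1, align 1) → ends 4
width at 4 (size 1, align 1) → ends 5
f at 5 (size 1, align 1) → ends 6
pad 2 to align 4 for c
c at 8 (size 4, align 4) → ends 12
stride at 12 (size 2, align 2) → ends 14
depth at 14 (size 10, align 2) → ends 24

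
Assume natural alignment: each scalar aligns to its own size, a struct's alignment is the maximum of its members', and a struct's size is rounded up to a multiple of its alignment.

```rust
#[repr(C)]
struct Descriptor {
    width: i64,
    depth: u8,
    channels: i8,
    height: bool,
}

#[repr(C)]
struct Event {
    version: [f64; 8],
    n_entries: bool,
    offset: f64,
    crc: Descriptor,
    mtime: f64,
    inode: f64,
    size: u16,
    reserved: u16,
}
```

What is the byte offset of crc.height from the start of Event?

Descriptor: 0..8  width  (8B, 8-aligned); 8..9  depth  (1B, 1-aligned); 9..10  channels  (1B, 1-aligned); 10..11  height  (1B, 1-aligned); 11..16  -- tail padding (5B); sizeof = 16, alignof = 8
0..64  version  (64B, 8-aligned)
64..65  n_entries  (1B, 1-aligned)
65..72  -- padding (7B)
72..80  offset  (8B, 8-aligned)
80..96  crc  (16B, 8-aligned)
within Descriptor: height at 10
80 + 10 = 90

90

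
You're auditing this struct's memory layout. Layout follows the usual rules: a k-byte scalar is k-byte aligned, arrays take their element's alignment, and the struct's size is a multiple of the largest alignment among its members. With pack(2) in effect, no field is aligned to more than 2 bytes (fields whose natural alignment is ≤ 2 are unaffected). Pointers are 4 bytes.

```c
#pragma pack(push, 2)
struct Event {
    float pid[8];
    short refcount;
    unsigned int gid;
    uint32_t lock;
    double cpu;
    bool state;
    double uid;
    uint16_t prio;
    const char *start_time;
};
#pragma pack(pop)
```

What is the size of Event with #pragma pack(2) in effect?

pid at 0 (size 32, align 2) → ends 32
refcount at 32 (size 2, align 2) → ends 34
gid at 34 (size 4, align 2) → ends 38
lock at 38 (size 4, align 2) → ends 42
cpu at 42 (size 8, align 2) → ends 50
state at 50 (size 1, align 1) → ends 51
pad 1 to align 2 for uid
uid at 52 (size 8, align 2) → ends 60
prio at 60 (size 2, align 2) → ends 62
start_time at 62 (size 4, align 2) → ends 66
total 66 bytes, alignment 2

66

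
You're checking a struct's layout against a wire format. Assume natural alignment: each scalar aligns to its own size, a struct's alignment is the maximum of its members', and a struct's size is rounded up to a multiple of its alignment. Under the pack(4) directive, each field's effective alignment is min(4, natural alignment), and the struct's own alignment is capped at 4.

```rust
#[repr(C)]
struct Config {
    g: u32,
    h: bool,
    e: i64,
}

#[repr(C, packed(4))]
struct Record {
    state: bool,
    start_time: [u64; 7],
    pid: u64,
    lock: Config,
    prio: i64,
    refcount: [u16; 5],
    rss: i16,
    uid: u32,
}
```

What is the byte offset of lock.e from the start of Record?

Config: @0: g [4B, align 4] → 4; @4: h [1B, align 1] → 5; +3 pad (align 8); @8: e [8B, align 8] → 16; size 16, align 8
@0: state [1B, align 1] → 1
+3 pad (align 4)
@4: start_time [56B, align 4] → 60
@60: pid [8B, align 4] → 68
@68: lock [16B, align 4] → 84
within Config: e at 8
68 + 8 = 76

76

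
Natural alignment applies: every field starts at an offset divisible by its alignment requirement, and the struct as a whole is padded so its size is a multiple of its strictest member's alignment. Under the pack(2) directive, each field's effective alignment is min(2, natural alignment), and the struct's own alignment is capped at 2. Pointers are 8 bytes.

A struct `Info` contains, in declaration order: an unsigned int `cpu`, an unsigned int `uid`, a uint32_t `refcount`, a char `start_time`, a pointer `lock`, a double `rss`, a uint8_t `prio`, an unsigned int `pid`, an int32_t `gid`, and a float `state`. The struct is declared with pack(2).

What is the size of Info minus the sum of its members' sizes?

2

@0: cpu [4B, align 2] → 4
@4: uid [4B, align 2] → 8
@8: refcount [4B, align 2] → 12
@12: start_time [1B, align 1] → 13
+1 pad (align 2)
@14: lock [8B, align 2] → 22
@22: rss [8B, align 2] → 30
@30: prio [1B, align 1] → 31
+1 pad (align 2)
@32: pid [4B, align 2] → 36
@36: gid [4B, align 2] → 40
@40: state [4B, align 2] → 44
size 44, align 2
data bytes 42, size 44 → padding 2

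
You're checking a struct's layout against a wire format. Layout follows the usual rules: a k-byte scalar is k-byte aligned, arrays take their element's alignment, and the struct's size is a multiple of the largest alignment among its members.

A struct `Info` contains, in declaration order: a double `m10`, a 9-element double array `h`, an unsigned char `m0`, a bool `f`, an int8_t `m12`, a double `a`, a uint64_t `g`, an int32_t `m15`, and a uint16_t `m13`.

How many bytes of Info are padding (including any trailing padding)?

7

@0: m10 [8B, align 8] → 8
@8: h [72B, align 8] → 80
@80: m0 [1B, align 1] → 81
@81: f [1B, align 1] → 82
@82: m12 [1B, align 1] → 83
+5 pad (align 8)
@88: a [8B, align 8] → 96
@96: g [8B, align 8] → 104
@104: m15 [4B, align 4] → 108
@108: m13 [2B, align 2] → 110
+2 tail pad (align 8)
size 112, align 8
data bytes 105, size 112 → padding 7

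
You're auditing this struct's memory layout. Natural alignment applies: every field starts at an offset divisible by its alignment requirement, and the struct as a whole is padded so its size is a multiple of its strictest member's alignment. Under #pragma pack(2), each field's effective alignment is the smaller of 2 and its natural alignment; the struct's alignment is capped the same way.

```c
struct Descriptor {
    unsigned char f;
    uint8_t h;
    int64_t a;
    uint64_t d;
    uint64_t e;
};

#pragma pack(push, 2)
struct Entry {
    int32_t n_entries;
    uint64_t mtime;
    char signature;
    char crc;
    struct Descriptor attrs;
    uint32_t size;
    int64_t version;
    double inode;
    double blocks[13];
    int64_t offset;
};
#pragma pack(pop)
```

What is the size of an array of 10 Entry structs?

Descriptor: f at 0 (size 1, align 1) → ends 1; h at 1 (size 1, align 1) → ends 2; pad 6 to align 8 for a; a at 8 (size 8, align 8) → ends 16; d at 16 (size 8, align 8) → ends 24; e at 24 (size 8, align 8) → ends 32; total 32 bytes, alignment 8
n_entries at 0 (size 4, align 2) → ends 4
mtime at 4 (size 8, align 2) → ends 12
signature at 12 (size 1, align 1) → ends 13
crc at 13 (size 1, align 1) → ends 14
attrs at 14 (size 32, align 2) → ends 46
size at 46 (size 4, align 2) → ends 50
version at 50 (size 8, align 2) → ends 58
inode at 58 (size 8, align 2) → ends 66
blocks at 66 (size 104, align 2) → ends 170
offset at 170 (size 8, align 2) → ends 178
total 178 bytes, alignment 2
array of 10: 10 × 178 = 1780

1780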